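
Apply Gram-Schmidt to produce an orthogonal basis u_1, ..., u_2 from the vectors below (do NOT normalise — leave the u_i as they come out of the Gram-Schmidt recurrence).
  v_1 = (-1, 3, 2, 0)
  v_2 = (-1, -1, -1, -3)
Orthogonal basis:
  u_1 = (-1, 3, 2, 0)
  u_2 = (-9/7, -1/7, -3/7, -3)

Apply the Gram-Schmidt recurrence
  u_1 = v_1
  u_i = v_i − Σ_{j<i} ((v_i · u_j) / (u_j · u_j)) · u_j.

Step by step this gives:
  u_1 = (-1, 3, 2, 0)
  u_2 = (-9/7, -1/7, -3/7, -3)

Orthogonality check:
  u_2 · u_1 = 0 (should be 0)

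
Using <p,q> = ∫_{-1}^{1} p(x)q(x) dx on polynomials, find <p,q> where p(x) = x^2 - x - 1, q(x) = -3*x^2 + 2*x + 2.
<p,q> = -16/5

Expand the product: p(x)·q(x) = -3*x^4 + 5*x^3 + 3*x^2 - 4*x - 2.
∫_{-1}^{1} of each monomial x^k gives [2/(k+1) if k even, 0 if k odd]. Integrating term-by-term (or equivalently evaluating the antiderivative F(x) = -3*x^5/5 + 5*x^4/4 + x^3 - 2*x^2 - 2*x at the endpoints):
  F(1) − F(−1) = -47/20 − (17/20) = -16/5.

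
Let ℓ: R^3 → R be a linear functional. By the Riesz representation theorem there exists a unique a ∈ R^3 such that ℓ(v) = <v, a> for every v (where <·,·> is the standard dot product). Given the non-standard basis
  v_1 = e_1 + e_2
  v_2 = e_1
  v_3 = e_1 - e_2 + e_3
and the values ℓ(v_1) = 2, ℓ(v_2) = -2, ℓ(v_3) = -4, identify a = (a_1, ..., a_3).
a = (-2, 4, 2)

Write a = (a_1, ..., a_3) in the standard basis. For each basis vector v_i, ℓ(v_i) = <v_i, a> is a linear equation in the a_j's. Collect the n equations into a matrix system V a = ℓ, where row i of V is v_i (expressed in the standard basis). Since V is invertible (lower-triangular with 1s on the diagonal, up to permutation), solve by back-substitution:
  V =
[[1, 1, 0],
 [1, 0, 0],
 [1, -1, 1]]
  V a = (2, -2, -4)
Solving gives a = (-2, 4, 2).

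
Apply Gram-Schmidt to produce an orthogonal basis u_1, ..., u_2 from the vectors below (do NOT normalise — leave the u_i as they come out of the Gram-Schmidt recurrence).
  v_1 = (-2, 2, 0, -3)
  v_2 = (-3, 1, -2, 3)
Orthogonal basis:
  u_1 = (-2, 2, 0, -3)
  u_2 = (-53/17, 19/17, -2, 48/17)

Apply the Gram-Schmidt recurrence
  u_1 = v_1
  u_i = v_i − Σ_{j<i} ((v_i · u_j) / (u_j · u_j)) · u_j.

Step by step this gives:
  u_1 = (-2, 2, 0, -3)
  u_2 = (-53/17, 19/17, -2, 48/17)

Orthogonality check:
  u_2 · u_1 = 0 (should be 0)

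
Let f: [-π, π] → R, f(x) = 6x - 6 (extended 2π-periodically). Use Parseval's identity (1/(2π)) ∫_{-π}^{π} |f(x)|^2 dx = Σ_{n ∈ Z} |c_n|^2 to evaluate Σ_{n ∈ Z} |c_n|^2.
Σ |c_n|^2 = 12π^2 + 36

Expand and integrate term by term over [-π, π]:
  ∫ (6x)^2 dx = 36·(2π^3/3); ∫ 2·6·(-6)·x dx = 0 (odd integrand); ∫ (-6)^2 dx = 36·2π.
So (1/(2π)) ∫_{-π}^{π} (6x - 6)^2 dx = 36π^2/3 + 36 = 12π^2 + 36.
Parseval ⇒ Σ |c_n|^2 = 12π^2 + 36.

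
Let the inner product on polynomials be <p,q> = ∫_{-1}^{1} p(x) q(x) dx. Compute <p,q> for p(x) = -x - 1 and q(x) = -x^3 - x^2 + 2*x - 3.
<p,q> = 86/15

Expand the product: p(x)·q(x) = x^4 + 2*x^3 - x^2 + x + 3.
∫_{-1}^{1} of each monomial x^k gives [2/(k+1) if k even, 0 if k odd]. Integrating term-by-term (or equivalently evaluating the antiderivative F(x) = x^5/5 + x^4/2 - x^3/3 + x^2/2 + 3*x at the endpoints):
  F(1) − F(−1) = 58/15 − (-28/15) = 86/15.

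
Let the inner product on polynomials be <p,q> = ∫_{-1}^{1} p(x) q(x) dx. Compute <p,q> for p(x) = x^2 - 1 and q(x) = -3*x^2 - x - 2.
<p,q> = 52/15

Expand the product: p(x)·q(x) = -3*x^4 - x^3 + x^2 + x + 2.
∫_{-1}^{1} of each monomial x^k gives [2/(k+1) if k even, 0 if k odd]. Integrating term-by-term (or equivalently evaluating the antiderivative F(x) = -3*x^5/5 - x^4/4 + x^3/3 + x^2/2 + 2*x at the endpoints):
  F(1) − F(−1) = 119/60 − (-89/60) = 52/15.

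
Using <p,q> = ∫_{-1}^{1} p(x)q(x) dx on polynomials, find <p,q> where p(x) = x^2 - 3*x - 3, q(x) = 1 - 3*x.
<p,q> = 2/3

Expand the product: p(x)·q(x) = -3*x^3 + 10*x^2 + 6*x - 3.
∫_{-1}^{1} of each monomial x^k gives [2/(k+1) if k even, 0 if k odd]. Integrating term-by-term (or equivalently evaluating the antiderivative F(x) = -3*x^4/4 + 10*x^3/3 + 3*x^2 - 3*x at the endpoints):
  F(1) − F(−1) = 31/12 − (23/12) = 2/3.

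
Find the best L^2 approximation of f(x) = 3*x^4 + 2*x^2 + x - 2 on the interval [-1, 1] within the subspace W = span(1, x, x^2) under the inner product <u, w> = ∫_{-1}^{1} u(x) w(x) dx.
g(x) = 32*x^2/7 + x - 79/35

The best approximation g ∈ W is the orthogonal projection of f onto W. Writing g = a_0 + a_1 x + a_2 x^2, the coefficients solve the normal equations G · a = b where
  G_{ij} = <φ_i, φ_j> and b_i = <f, φ_i>, with φ_0 = 1, φ_1 = x, φ_2 = x^2.
G =
  [2, 0, 2/3]
  [0, 2/3, 0]
  [2/3, 0, 2/5],
b = (-22/15, 2/3, 34/105).
Solving gives a_0 = -79/35, a_1 = 1, a_2 = 32/7, so
  g(x) = 32*x^2/7 + x - 79/35.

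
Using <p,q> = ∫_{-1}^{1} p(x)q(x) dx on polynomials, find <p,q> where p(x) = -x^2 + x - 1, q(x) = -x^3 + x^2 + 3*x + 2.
<p,q> = -24/5

Expand the product: p(x)·q(x) = x^5 - 2*x^4 - x^3 - x - 2.
∫_{-1}^{1} of each monomial x^k gives [2/(k+1) if k even, 0 if k odd]. Integrating term-by-term (or equivalently evaluating the antiderivative F(x) = x^6/6 - 2*x^5/5 - x^4/4 - x^2/2 - 2*x at the endpoints):
  F(1) − F(−1) = -179/60 − (109/60) = -24/5.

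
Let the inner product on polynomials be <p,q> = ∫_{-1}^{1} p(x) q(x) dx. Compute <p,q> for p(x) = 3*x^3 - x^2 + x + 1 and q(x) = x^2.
<p,q> = 4/15

Expand the product: p(x)·q(x) = 3*x^5 - x^4 + x^3 + x^2.
∫_{-1}^{1} of each monomial x^k gives [2/(k+1) if k even, 0 if k odd]. Integrating term-by-term (or equivalently evaluating the antiderivative F(x) = x^6/2 - x^5/5 + x^4/4 + x^3/3 at the endpoints):
  F(1) − F(−1) = 53/60 − (37/60) = 4/15.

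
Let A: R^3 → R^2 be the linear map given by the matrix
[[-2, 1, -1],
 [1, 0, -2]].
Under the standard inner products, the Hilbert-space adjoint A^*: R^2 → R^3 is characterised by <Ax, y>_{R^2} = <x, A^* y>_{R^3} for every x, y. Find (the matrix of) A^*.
A^* = A^T =
[[-2, 1],
 [1, 0],
 [-1, -2]]

For real matrices with standard dot products, the defining identity <Ax, y> = <x, A^* y> gives (Ax)^T y = x^T (A^*) y, i.e. x^T A^T y = x^T (A^*) y. Since this holds for all x, y, we must have A^* = A^T. Therefore
A^* =
[[-2, 1],
 [1, 0],
 [-1, -2]].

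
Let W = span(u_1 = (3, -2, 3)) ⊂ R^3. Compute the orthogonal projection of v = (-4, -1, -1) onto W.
proj_W(v) = (-39/22, 13/11, -39/22)

Set up U = [u_1 | ... | u_1] ∈ R^(3×1). The projector onto W = col(U) is P = U (U^T U)^(-1) U^T.
Compute U^T U =
  [22],
and U^T v = (-13).
Solve U^T U · c = U^T v for the coefficients: c = (-13/22). The projection is proj_W(v) = U c.
Check: (v - proj_W(v)) · u_1 = 0  (should be 0).
Result: proj_W(v) = (-39/22, 13/11, -39/22).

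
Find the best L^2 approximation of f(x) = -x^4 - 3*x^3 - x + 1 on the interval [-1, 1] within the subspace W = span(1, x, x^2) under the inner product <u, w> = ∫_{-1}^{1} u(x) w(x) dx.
g(x) = -6*x^2/7 - 14*x/5 + 38/35

The best approximation g ∈ W is the orthogonal projection of f onto W. Writing g = a_0 + a_1 x + a_2 x^2, the coefficients solve the normal equations G · a = b where
  G_{ij} = <φ_i, φ_j> and b_i = <f, φ_i>, with φ_0 = 1, φ_1 = x, φ_2 = x^2.
G =
  [2, 0, 2/3]
  [0, 2/3, 0]
  [2/3, 0, 2/5],
b = (8/5, -28/15, 8/21).
Solving gives a_0 = 38/35, a_1 = -14/5, a_2 = -6/7, so
  g(x) = -6*x^2/7 - 14*x/5 + 38/35.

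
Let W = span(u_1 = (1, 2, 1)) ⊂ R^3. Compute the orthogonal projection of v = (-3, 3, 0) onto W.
proj_W(v) = (1/2, 1, 1/2)

Set up U = [u_1 | ... | u_1] ∈ R^(3×1). The projector onto W = col(U) is P = U (U^T U)^(-1) U^T.
Compute U^T U =
  [6],
and U^T v = (3).
Solve U^T U · c = U^T v for the coefficients: c = (1/2). The projection is proj_W(v) = U c.
Check: (v - proj_W(v)) · u_1 = 0  (should be 0).
Result: proj_W(v) = (1/2, 1, 1/2).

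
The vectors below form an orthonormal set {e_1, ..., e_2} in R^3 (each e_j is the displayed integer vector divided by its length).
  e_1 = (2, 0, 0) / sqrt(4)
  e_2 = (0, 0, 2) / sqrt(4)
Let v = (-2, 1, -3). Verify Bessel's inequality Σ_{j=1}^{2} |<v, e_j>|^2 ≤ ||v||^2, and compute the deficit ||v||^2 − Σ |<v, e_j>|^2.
Σ |<v, e_j>|^2 = 13; ||v||^2 = 14; deficit = 1

Write each e_j = u_j / sqrt(<u_j, u_j>) where u_j is the displayed integer vector. Then <v, e_j> = <v, u_j> / sqrt(<u_j, u_j>), so |<v, e_j>|^2 = <v, u_j>^2 / <u_j, u_j>.
Coefficients: <v, e_1> = -4/sqrt(4), <v, e_2> = -6/sqrt(4).
Square and sum: Σ |<v, e_j>|^2 = 13.
Compute ||v||^2 = v·v = 14.
Deficit = 14 − 13 = 1 ≥ 0, confirming Bessel's inequality. (The deficit equals ||v − Σ <v,e_j> e_j||^2, the squared distance from v to span{e_j}.)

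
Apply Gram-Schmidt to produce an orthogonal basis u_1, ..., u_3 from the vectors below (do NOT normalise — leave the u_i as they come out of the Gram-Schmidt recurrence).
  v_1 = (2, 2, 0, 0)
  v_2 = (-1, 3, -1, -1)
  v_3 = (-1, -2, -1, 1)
Orthogonal basis:
  u_1 = (2, 2, 0, 0)
  u_2 = (-2, 2, -1, -1)
  u_3 = (1/10, -1/10, -6/5, 4/5)

Apply the Gram-Schmidt recurrence
  u_1 = v_1
  u_i = v_i − Σ_{j<i} ((v_i · u_j) / (u_j · u_j)) · u_j.

Step by step this gives:
  u_1 = (2, 2, 0, 0)
  u_2 = (-2, 2, -1, -1)
  u_3 = (1/10, -1/10, -6/5, 4/5)

Orthogonality check:
  u_2 · u_1 = 0 (should be 0)
  u_3 · u_1 = 0 (should be 0)
  u_3 · u_2 = 0 (should be 0)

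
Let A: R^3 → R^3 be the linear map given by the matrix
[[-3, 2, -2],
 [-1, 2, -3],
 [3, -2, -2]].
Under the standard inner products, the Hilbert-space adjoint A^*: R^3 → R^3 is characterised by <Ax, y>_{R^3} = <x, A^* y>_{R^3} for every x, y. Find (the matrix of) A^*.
A^* = A^T =
[[-3, -1, 3],
 [2, 2, -2],
 [-2, -3, -2]]

For real matrices with standard dot products, the defining identity <Ax, y> = <x, A^* y> gives (Ax)^T y = x^T (A^*) y, i.e. x^T A^T y = x^T (A^*) y. Since this holds for all x, y, we must have A^* = A^T. Therefore
A^* =
[[-3, -1, 3],
 [2, 2, -2],
 [-2, -3, -2]].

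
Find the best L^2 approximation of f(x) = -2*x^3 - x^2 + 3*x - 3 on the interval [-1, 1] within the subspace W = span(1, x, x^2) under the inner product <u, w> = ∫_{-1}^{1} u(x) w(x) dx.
g(x) = -x^2 + 9*x/5 - 3

The best approximation g ∈ W is the orthogonal projection of f onto W. Writing g = a_0 + a_1 x + a_2 x^2, the coefficients solve the normal equations G · a = b where
  G_{ij} = <φ_i, φ_j> and b_i = <f, φ_i>, with φ_0 = 1, φ_1 = x, φ_2 = x^2.
G =
  [2, 0, 2/3]
  [0, 2/3, 0]
  [2/3, 0, 2/5],
b = (-20/3, 6/5, -12/5).
Solving gives a_0 = -3, a_1 = 9/5, a_2 = -1, so
  g(x) = -x^2 + 9*x/5 - 3.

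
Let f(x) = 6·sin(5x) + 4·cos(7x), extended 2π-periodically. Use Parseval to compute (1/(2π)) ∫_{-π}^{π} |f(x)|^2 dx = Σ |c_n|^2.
Σ |c_n|^2 = 26

Expand |f|^2 and use orthogonality of {sin(nx), cos(mx)} on [-π, π]:
  ∫_{-π}^{π} sin(nx)^2 dx = π, ∫ cos(mx)^2 dx = π, and cross terms integrate to 0.
So ∫_{-π}^{π} f(x)^2 dx = 6^2 · π + 4^2 · π = (36 + 16)π.
Divide by 2π: (36 + 16)/2 = 26.
By Parseval, this equals Σ |c_n|^2.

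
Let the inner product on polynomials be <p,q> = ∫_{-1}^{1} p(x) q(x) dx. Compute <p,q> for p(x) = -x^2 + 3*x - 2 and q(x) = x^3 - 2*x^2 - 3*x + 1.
<p,q> = -6

Expand the product: p(x)·q(x) = -x^5 + 5*x^4 - 5*x^3 - 6*x^2 + 9*x - 2.
∫_{-1}^{1} of each monomial x^k gives [2/(k+1) if k even, 0 if k odd]. Integrating term-by-term (or equivalently evaluating the antiderivative F(x) = -x^6/6 + x^5 - 5*x^4/4 - 2*x^3 + 9*x^2/2 - 2*x at the endpoints):
  F(1) − F(−1) = 1/12 − (73/12) = -6.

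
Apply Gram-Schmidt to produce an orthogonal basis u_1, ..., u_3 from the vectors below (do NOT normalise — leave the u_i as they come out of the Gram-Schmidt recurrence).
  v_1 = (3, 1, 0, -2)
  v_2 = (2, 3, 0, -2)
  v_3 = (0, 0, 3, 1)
Orthogonal basis:
  u_1 = (3, 1, 0, -2)
  u_2 = (-11/14, 29/14, 0, -1/7)
  u_3 = (28/69, 14/69, 3, 49/69)

Apply the Gram-Schmidt recurrence
  u_1 = v_1
  u_i = v_i − Σ_{j<i} ((v_i · u_j) / (u_j · u_j)) · u_j.

Step by step this gives:
  u_1 = (3, 1, 0, -2)
  u_2 = (-11/14, 29/14, 0, -1/7)
  u_3 = (28/69, 14/69, 3, 49/69)

Orthogonality check:
  u_2 · u_1 = 0 (should be 0)
  u_3 · u_1 = 0 (should be 0)
  u_3 · u_2 = 0 (should be 0)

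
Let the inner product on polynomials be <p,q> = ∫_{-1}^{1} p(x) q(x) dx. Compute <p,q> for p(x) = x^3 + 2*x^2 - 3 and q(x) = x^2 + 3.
<p,q> = -76/5

Expand the product: p(x)·q(x) = x^5 + 2*x^4 + 3*x^3 + 3*x^2 - 9.
∫_{-1}^{1} of each monomial x^k gives [2/(k+1) if k even, 0 if k odd]. Integrating term-by-term (or equivalently evaluating the antiderivative F(x) = x^6/6 + 2*x^5/5 + 3*x^4/4 + x^3 - 9*x at the endpoints):
  F(1) − F(−1) = -401/60 − (511/60) = -76/5.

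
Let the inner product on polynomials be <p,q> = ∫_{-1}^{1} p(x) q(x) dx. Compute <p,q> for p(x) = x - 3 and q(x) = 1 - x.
<p,q> = -20/3

Expand the product: p(x)·q(x) = -x^2 + 4*x - 3.
∫_{-1}^{1} of each monomial x^k gives [2/(k+1) if k even, 0 if k odd]. Integrating term-by-term (or equivalently evaluating the antiderivative F(x) = -x^3/3 + 2*x^2 - 3*x at the endpoints):
  F(1) − F(−1) = -4/3 − (16/3) = -20/3.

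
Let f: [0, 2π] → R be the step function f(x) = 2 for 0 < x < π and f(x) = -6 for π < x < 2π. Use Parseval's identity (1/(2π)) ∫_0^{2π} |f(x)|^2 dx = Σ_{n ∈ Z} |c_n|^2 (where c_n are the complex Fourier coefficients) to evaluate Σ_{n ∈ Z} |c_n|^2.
Σ |c_n|^2 = 20

Parseval equates the L^2 energy of f (normalised by 1/(2π)) with the ℓ^2 sum of its Fourier coefficients: (1/(2π)) ∫_0^{2π} |f|^2 = Σ |c_n|^2.
Compute the left side: (1/(2π)) [∫_0^π 2^2 dx + ∫_π^{2π} (-6)^2 dx] = (1/(2π)) · (4π + 36π) = (4 + 36)/2 = 20.
So Σ_{n ∈ Z} |c_n|^2 = 20.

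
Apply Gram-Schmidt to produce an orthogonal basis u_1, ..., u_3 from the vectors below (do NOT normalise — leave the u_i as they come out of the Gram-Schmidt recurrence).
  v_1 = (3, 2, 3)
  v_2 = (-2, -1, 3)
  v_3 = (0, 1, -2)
Orthogonal basis:
  u_1 = (3, 2, 3)
  u_2 = (-47/22, -12/11, 63/22)
  u_3 = (-153/307, 255/307, -17/307)

Apply the Gram-Schmidt recurrence
  u_1 = v_1
  u_i = v_i − Σ_{j<i} ((v_i · u_j) / (u_j · u_j)) · u_j.

Step by step this gives:
  u_1 = (3, 2, 3)
  u_2 = (-47/22, -12/11, 63/22)
  u_3 = (-153/307, 255/307, -17/307)

Orthogonality check:
  u_2 · u_1 = 0 (should be 0)
  u_3 · u_1 = 0 (should be 0)
  u_3 · u_2 = 0 (should be 0)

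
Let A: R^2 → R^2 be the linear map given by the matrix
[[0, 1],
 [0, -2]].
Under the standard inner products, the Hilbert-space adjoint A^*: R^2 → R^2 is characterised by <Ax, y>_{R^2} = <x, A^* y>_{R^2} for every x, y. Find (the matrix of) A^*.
A^* = A^T =
[[0, 0],
 [1, -2]]

For real matrices with standard dot products, the defining identity <Ax, y> = <x, A^* y> gives (Ax)^T y = x^T (A^*) y, i.e. x^T A^T y = x^T (A^*) y. Since this holds for all x, y, we must have A^* = A^T. Therefore
A^* =
[[0, 0],
 [1, -2]].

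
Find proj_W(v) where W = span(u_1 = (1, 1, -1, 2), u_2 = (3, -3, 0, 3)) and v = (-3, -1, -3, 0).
proj_W(v) = (-11/17, 13/17, -1/17, -10/17)

Set up U = [u_1 | ... | u_2] ∈ R^(4×2). The projector onto W = col(U) is P = U (U^T U)^(-1) U^T.
Compute U^T U =
  [7, 6]
  [6, 27],
and U^T v = (-1, -6).
Solve U^T U · c = U^T v for the coefficients: c = (1/17, -4/17). The projection is proj_W(v) = U c.
Check: (v - proj_W(v)) · u_1 = 0  (should be 0).
Check: (v - proj_W(v)) · u_2 = 0  (should be 0).
Result: proj_W(v) = (-11/17, 13/17, -1/17, -10/17).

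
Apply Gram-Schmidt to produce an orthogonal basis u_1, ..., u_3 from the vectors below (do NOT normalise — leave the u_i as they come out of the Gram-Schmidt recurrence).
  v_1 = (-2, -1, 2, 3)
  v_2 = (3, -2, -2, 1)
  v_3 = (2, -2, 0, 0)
Orthogonal basis:
  u_1 = (-2, -1, 2, 3)
  u_2 = (22/9, -41/18, -13/9, 11/6)
  u_3 = (116/299, -244/299, 24/23, -212/299)

Apply the Gram-Schmidt recurrence
  u_1 = v_1
  u_i = v_i − Σ_{j<i} ((v_i · u_j) / (u_j · u_j)) · u_j.

Step by step this gives:
  u_1 = (-2, -1, 2, 3)
  u_2 = (22/9, -41/18, -13/9, 11/6)
  u_3 = (116/299, -244/299, 24/23, -212/299)

Orthogonality check:
  u_2 · u_1 = 0 (should be 0)
  u_3 · u_1 = 0 (should be 0)
  u_3 · u_2 = 0 (should be 0)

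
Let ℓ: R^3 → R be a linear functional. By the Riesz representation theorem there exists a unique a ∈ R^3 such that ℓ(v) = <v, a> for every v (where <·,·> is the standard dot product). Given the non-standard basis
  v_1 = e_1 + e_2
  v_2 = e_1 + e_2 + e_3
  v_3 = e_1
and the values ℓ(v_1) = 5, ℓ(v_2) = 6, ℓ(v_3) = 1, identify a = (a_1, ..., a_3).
a = (1, 4, 1)

Write a = (a_1, ..., a_3) in the standard basis. For each basis vector v_i, ℓ(v_i) = <v_i, a> is a linear equation in the a_j's. Collect the n equations into a matrix system V a = ℓ, where row i of V is v_i (expressed in the standard basis). Since V is invertible (lower-triangular with 1s on the diagonal, up to permutation), solve by back-substitution:
  V =
[[1, 1, 0],
 [1, 1, 1],
 [1, 0, 0]]
  V a = (5, 6, 1)
Solving gives a = (1, 4, 1).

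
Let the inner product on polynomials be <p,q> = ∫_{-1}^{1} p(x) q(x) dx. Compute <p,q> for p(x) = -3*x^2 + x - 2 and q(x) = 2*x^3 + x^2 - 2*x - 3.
<p,q> = 224/15

Expand the product: p(x)·q(x) = -6*x^5 - x^4 + 3*x^3 + 5*x^2 + x + 6.
∫_{-1}^{1} of each monomial x^k gives [2/(k+1) if k even, 0 if k odd]. Integrating term-by-term (or equivalently evaluating the antiderivative F(x) = -x^6 - x^5/5 + 3*x^4/4 + 5*x^3/3 + x^2/2 + 6*x at the endpoints):
  F(1) − F(−1) = 463/60 − (-433/60) = 224/15.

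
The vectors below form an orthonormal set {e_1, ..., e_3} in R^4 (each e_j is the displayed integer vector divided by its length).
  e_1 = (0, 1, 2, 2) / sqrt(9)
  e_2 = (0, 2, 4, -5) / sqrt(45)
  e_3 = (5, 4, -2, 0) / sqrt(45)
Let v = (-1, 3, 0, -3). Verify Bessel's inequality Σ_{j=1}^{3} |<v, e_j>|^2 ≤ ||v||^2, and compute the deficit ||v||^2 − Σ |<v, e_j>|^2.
Σ |<v, e_j>|^2 = 107/9; ||v||^2 = 19; deficit = 64/9

Write each e_j = u_j / sqrt(<u_j, u_j>) where u_j is the displayed integer vector. Then <v, e_j> = <v, u_j> / sqrt(<u_j, u_j>), so |<v, e_j>|^2 = <v, u_j>^2 / <u_j, u_j>.
Coefficients: <v, e_1> = -3/sqrt(9), <v, e_2> = 21/sqrt(45), <v, e_3> = 7/sqrt(45).
Square and sum: Σ |<v, e_j>|^2 = 107/9.
Compute ||v||^2 = v·v = 19.
Deficit = 19 − 107/9 = 64/9 ≥ 0, confirming Bessel's inequality. (The deficit equals ||v − Σ <v,e_j> e_j||^2, the squared distance from v to span{e_j}.)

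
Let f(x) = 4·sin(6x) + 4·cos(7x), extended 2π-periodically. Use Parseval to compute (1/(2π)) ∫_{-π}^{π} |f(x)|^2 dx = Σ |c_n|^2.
Σ |c_n|^2 = 16

Expand |f|^2 and use orthogonality of {sin(nx), cos(mx)} on [-π, π]:
  ∫_{-π}^{π} sin(nx)^2 dx = π, ∫ cos(mx)^2 dx = π, and cross terms integrate to 0.
So ∫_{-π}^{π} f(x)^2 dx = 4^2 · π + 4^2 · π = (16 + 16)π.
Divide by 2π: (16 + 16)/2 = 16.
By Parseval, this equals Σ |c_n|^2.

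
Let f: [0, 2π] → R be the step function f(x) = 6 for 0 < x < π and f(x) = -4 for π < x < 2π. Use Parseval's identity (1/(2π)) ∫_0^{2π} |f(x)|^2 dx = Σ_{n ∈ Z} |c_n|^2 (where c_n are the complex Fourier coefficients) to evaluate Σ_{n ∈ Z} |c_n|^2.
Σ |c_n|^2 = 26

Parseval equates the L^2 energy of f (normalised by 1/(2π)) with the ℓ^2 sum of its Fourier coefficients: (1/(2π)) ∫_0^{2π} |f|^2 = Σ |c_n|^2.
Compute the left side: (1/(2π)) [∫_0^π 6^2 dx + ∫_π^{2π} (-4)^2 dx] = (1/(2π)) · (36π + 16π) = (36 + 16)/2 = 26.
So Σ_{n ∈ Z} |c_n|^2 = 26.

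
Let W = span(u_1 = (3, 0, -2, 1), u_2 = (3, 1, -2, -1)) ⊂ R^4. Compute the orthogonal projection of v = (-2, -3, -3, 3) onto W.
proj_W(v) = (-3/22, -20/11, 1/11, 79/22)

Set up U = [u_1 | ... | u_2] ∈ R^(4×2). The projector onto W = col(U) is P = U (U^T U)^(-1) U^T.
Compute U^T U =
  [14, 12]
  [12, 15],
and U^T v = (3, -6).
Solve U^T U · c = U^T v for the coefficients: c = (39/22, -20/11). The projection is proj_W(v) = U c.
Check: (v - proj_W(v)) · u_1 = 0  (should be 0).
Check: (v - proj_W(v)) · u_2 = 0  (should be 0).
Result: proj_W(v) = (-3/22, -20/11, 1/11, 79/22).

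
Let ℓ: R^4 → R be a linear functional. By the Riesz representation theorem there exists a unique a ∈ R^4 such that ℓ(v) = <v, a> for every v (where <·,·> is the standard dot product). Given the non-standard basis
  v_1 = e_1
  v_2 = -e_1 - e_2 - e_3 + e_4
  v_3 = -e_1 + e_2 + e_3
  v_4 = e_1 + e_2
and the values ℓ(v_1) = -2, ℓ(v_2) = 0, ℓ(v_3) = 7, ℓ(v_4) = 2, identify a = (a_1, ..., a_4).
a = (-2, 4, 1, 3)

Write a = (a_1, ..., a_4) in the standard basis. For each basis vector v_i, ℓ(v_i) = <v_i, a> is a linear equation in the a_j's. Collect the n equations into a matrix system V a = ℓ, where row i of V is v_i (expressed in the standard basis). Since V is invertible (lower-triangular with 1s on the diagonal, up to permutation), solve by back-substitution:
  V =
[[1, 0, 0, 0],
 [-1, -1, -1, 1],
 [-1, 1, 1, 0],
 [1, 1, 0, 0]]
  V a = (-2, 0, 7, 2)
Solving gives a = (-2, 4, 1, 3).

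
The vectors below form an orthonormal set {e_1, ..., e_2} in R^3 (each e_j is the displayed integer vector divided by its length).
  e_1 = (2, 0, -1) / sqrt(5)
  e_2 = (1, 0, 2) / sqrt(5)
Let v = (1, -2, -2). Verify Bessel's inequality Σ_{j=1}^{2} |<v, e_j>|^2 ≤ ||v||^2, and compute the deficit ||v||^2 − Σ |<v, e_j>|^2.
Σ |<v, e_j>|^2 = 5; ||v||^2 = 9; deficit = 4

Write each e_j = u_j / sqrt(<u_j, u_j>) where u_j is the displayed integer vector. Then <v, e_j> = <v, u_j> / sqrt(<u_j, u_j>), so |<v, e_j>|^2 = <v, u_j>^2 / <u_j, u_j>.
Coefficients: <v, e_1> = 4/sqrt(5), <v, e_2> = -3/sqrt(5).
Square and sum: Σ |<v, e_j>|^2 = 5.
Compute ||v||^2 = v·v = 9.
Deficit = 9 − 5 = 4 ≥ 0, confirming Bessel's inequality. (The deficit equals ||v − Σ <v,e_j> e_j||^2, the squared distance from v to span{e_j}.)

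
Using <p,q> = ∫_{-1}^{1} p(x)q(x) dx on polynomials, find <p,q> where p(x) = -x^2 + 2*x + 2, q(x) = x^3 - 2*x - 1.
<p,q> = -26/5

Expand the product: p(x)·q(x) = -x^5 + 2*x^4 + 4*x^3 - 3*x^2 - 6*x - 2.
∫_{-1}^{1} of each monomial x^k gives [2/(k+1) if k even, 0 if k odd]. Integrating term-by-term (or equivalently evaluating the antiderivative F(x) = -x^6/6 + 2*x^5/5 + x^4 - x^3 - 3*x^2 - 2*x at the endpoints):
  F(1) − F(−1) = -143/30 − (13/30) = -26/5.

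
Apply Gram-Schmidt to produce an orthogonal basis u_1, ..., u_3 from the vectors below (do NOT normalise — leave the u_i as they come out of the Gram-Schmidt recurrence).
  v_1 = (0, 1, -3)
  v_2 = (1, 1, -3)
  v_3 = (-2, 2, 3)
Orthogonal basis:
  u_1 = (0, 1, -3)
  u_2 = (1, 0, 0)
  u_3 = (0, 27/10, 9/10)

Apply the Gram-Schmidt recurrence
  u_1 = v_1
  u_i = v_i − Σ_{j<i} ((v_i · u_j) / (u_j · u_j)) · u_j.

Step by step this gives:
  u_1 = (0, 1, -3)
  u_2 = (1, 0, 0)
  u_3 = (0, 27/10, 9/10)

Orthogonality check:
  u_2 · u_1 = 0 (should be 0)
  u_3 · u_1 = 0 (should be 0)
  u_3 · u_2 = 0 (should be 0)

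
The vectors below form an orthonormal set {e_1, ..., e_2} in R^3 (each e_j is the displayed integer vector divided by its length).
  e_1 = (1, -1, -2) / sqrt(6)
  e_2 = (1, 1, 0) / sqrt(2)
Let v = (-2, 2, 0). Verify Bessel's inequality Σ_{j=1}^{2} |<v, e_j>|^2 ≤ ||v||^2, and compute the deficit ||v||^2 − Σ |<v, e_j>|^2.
Σ |<v, e_j>|^2 = 8/3; ||v||^2 = 8; deficit = 16/3

Write each e_j = u_j / sqrt(<u_j, u_j>) where u_j is the displayed integer vector. Then <v, e_j> = <v, u_j> / sqrt(<u_j, u_j>), so |<v, e_j>|^2 = <v, u_j>^2 / <u_j, u_j>.
Coefficients: <v, e_1> = -4/sqrt(6), <v, e_2> = 0/sqrt(2).
Square and sum: Σ |<v, e_j>|^2 = 8/3.
Compute ||v||^2 = v·v = 8.
Deficit = 8 − 8/3 = 16/3 ≥ 0, confirming Bessel's inequality. (The deficit equals ||v − Σ <v,e_j> e_j||^2, the squared distance from v to span{e_j}.)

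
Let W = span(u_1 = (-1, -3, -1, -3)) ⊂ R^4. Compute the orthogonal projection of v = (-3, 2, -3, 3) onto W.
proj_W(v) = (9/20, 27/20, 9/20, 27/20)

Set up U = [u_1 | ... | u_1] ∈ R^(4×1). The projector onto W = col(U) is P = U (U^T U)^(-1) U^T.
Compute U^T U =
  [20],
and U^T v = (-9).
Solve U^T U · c = U^T v for the coefficients: c = (-9/20). The projection is proj_W(v) = U c.
Check: (v - proj_W(v)) · u_1 = 0  (should be 0).
Result: proj_W(v) = (9/20, 27/20, 9/20, 27/20).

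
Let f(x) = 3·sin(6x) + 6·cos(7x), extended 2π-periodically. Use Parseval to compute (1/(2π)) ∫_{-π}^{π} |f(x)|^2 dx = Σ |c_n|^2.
Σ |c_n|^2 = 45/2

Expand |f|^2 and use orthogonality of {sin(nx), cos(mx)} on [-π, π]:
  ∫_{-π}^{π} sin(nx)^2 dx = π, ∫ cos(mx)^2 dx = π, and cross terms integrate to 0.
So ∫_{-π}^{π} f(x)^2 dx = 3^2 · π + 6^2 · π = (9 + 36)π.
Divide by 2π: (9 + 36)/2 = 45/2.
By Parseval, this equals Σ |c_n|^2.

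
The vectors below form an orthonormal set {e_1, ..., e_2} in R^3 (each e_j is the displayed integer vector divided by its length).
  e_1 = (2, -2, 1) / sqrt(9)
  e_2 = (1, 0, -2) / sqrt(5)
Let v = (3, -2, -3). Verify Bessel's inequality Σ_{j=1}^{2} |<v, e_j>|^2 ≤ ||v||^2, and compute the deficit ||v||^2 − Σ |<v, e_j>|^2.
Σ |<v, e_j>|^2 = 974/45; ||v||^2 = 22; deficit = 16/45

Write each e_j = u_j / sqrt(<u_j, u_j>) where u_j is the displayed integer vector. Then <v, e_j> = <v, u_j> / sqrt(<u_j, u_j>), so |<v, e_j>|^2 = <v, u_j>^2 / <u_j, u_j>.
Coefficients: <v, e_1> = 7/sqrt(9), <v, e_2> = 9/sqrt(5).
Square and sum: Σ |<v, e_j>|^2 = 974/45.
Compute ||v||^2 = v·v = 22.
Deficit = 22 − 974/45 = 16/45 ≥ 0, confirming Bessel's inequality. (The deficit equals ||v − Σ <v,e_j> e_j||^2, the squared distance from v to span{e_j}.)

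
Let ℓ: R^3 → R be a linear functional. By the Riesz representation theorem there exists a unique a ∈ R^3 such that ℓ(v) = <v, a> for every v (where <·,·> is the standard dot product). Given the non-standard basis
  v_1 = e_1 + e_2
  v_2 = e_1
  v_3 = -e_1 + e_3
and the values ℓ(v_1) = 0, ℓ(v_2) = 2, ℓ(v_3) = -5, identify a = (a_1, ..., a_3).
a = (2, -2, -3)

Write a = (a_1, ..., a_3) in the standard basis. For each basis vector v_i, ℓ(v_i) = <v_i, a> is a linear equation in the a_j's. Collect the n equations into a matrix system V a = ℓ, where row i of V is v_i (expressed in the standard basis). Since V is invertible (lower-triangular with 1s on the diagonal, up to permutation), solve by back-substitution:
  V =
[[1, 1, 0],
 [1, 0, 0],
 [-1, 0, 1]]
  V a = (0, 2, -5)
Solving gives a = (2, -2, -3).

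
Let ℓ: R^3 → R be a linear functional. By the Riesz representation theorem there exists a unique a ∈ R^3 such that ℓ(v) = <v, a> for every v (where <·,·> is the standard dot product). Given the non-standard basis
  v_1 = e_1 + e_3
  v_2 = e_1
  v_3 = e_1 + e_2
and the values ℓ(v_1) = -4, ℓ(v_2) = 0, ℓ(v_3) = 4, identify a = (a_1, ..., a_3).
a = (0, 4, -4)

Write a = (a_1, ..., a_3) in the standard basis. For each basis vector v_i, ℓ(v_i) = <v_i, a> is a linear equation in the a_j's. Collect the n equations into a matrix system V a = ℓ, where row i of V is v_i (expressed in the standard basis). Since V is invertible (lower-triangular with 1s on the diagonal, up to permutation), solve by back-substitution:
  V =
[[1, 0, 1],
 [1, 0, 0],
 [1, 1, 0]]
  V a = (-4, 0, 4)
Solving gives a = (0, 4, -4).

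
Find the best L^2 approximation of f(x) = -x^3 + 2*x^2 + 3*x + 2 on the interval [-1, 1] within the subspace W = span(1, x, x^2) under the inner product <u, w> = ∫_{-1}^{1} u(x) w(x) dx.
g(x) = 2*x^2 + 12*x/5 + 2

The best approximation g ∈ W is the orthogonal projection of f onto W. Writing g = a_0 + a_1 x + a_2 x^2, the coefficients solve the normal equations G · a = b where
  G_{ij} = <φ_i, φ_j> and b_i = <f, φ_i>, with φ_0 = 1, φ_1 = x, φ_2 = x^2.
G =
  [2, 0, 2/3]
  [0, 2/3, 0]
  [2/3, 0, 2/5],
b = (16/3, 8/5, 32/15).
Solving gives a_0 = 2, a_1 = 12/5, a_2 = 2, so
  g(x) = 2*x^2 + 12*x/5 + 2.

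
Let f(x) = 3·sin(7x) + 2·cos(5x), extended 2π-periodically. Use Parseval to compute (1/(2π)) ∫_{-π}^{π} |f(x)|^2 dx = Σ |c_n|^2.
Σ |c_n|^2 = 13/2

Expand |f|^2 and use orthogonality of {sin(nx), cos(mx)} on [-π, π]:
  ∫_{-π}^{π} sin(nx)^2 dx = π, ∫ cos(mx)^2 dx = π, and cross terms integrate to 0.
So ∫_{-π}^{π} f(x)^2 dx = 3^2 · π + 2^2 · π = (9 + 4)π.
Divide by 2π: (9 + 4)/2 = 13/2.
By Parseval, this equals Σ |c_n|^2.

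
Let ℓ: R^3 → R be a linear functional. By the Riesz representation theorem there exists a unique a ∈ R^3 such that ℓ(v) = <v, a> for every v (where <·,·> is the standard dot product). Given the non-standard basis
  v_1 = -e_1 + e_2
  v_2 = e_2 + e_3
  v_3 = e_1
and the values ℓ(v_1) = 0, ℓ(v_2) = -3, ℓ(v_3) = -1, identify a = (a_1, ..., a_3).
a = (-1, -1, -2)

Write a = (a_1, ..., a_3) in the standard basis. For each basis vector v_i, ℓ(v_i) = <v_i, a> is a linear equation in the a_j's. Collect the n equations into a matrix system V a = ℓ, where row i of V is v_i (expressed in the standard basis). Since V is invertible (lower-triangular with 1s on the diagonal, up to permutation), solve by back-substitution:
  V =
[[-1, 1, 0],
 [0, 1, 1],
 [1, 0, 0]]
  V a = (0, -3, -1)
Solving gives a = (-1, -1, -2).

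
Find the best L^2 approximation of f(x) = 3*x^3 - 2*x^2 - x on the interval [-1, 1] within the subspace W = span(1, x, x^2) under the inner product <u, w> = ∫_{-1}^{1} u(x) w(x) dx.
g(x) = -2*x^2 + 4*x/5

The best approximation g ∈ W is the orthogonal projection of f onto W. Writing g = a_0 + a_1 x + a_2 x^2, the coefficients solve the normal equations G · a = b where
  G_{ij} = <φ_i, φ_j> and b_i = <f, φ_i>, with φ_0 = 1, φ_1 = x, φ_2 = x^2.
G =
  [2, 0, 2/3]
  [0, 2/3, 0]
  [2/3, 0, 2/5],
b = (-4/3, 8/15, -4/5).
Solving gives a_0 = 0, a_1 = 4/5, a_2 = -2, so
  g(x) = -2*x^2 + 4*x/5.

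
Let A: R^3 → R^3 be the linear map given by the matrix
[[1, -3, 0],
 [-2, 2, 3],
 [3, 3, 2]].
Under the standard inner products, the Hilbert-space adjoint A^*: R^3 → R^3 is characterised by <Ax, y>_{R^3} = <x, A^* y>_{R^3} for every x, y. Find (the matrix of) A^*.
A^* = A^T =
[[1, -2, 3],
 [-3, 2, 3],
 [0, 3, 2]]

For real matrices with standard dot products, the defining identity <Ax, y> = <x, A^* y> gives (Ax)^T y = x^T (A^*) y, i.e. x^T A^T y = x^T (A^*) y. Since this holds for all x, y, we must have A^* = A^T. Therefore
A^* =
[[1, -2, 3],
 [-3, 2, 3],
 [0, 3, 2]].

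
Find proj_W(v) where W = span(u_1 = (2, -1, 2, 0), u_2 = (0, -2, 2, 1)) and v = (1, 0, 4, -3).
proj_W(v) = (8/3, -2/3, 2, -1/3)

Set up U = [u_1 | ... | u_2] ∈ R^(4×2). The projector onto W = col(U) is P = U (U^T U)^(-1) U^T.
Compute U^T U =
  [9, 6]
  [6, 9],
and U^T v = (10, 5).
Solve U^T U · c = U^T v for the coefficients: c = (4/3, -1/3). The projection is proj_W(v) = U c.
Check: (v - proj_W(v)) · u_1 = 0  (should be 0).
Check: (v - proj_W(v)) · u_2 = 0  (should be 0).
Result: proj_W(v) = (8/3, -2/3, 2, -1/3).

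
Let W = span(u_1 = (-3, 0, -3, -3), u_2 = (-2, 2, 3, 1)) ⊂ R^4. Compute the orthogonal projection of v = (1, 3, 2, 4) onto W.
proj_W(v) = (21/25, 28/25, 91/25, 63/25)

Set up U = [u_1 | ... | u_2] ∈ R^(4×2). The projector onto W = col(U) is P = U (U^T U)^(-1) U^T.
Compute U^T U =
  [27, -6]
  [-6, 18],
and U^T v = (-21, 14).
Solve U^T U · c = U^T v for the coefficients: c = (-49/75, 14/25). The projection is proj_W(v) = U c.
Check: (v - proj_W(v)) · u_1 = 0  (should be 0).
Check: (v - proj_W(v)) · u_2 = 0  (should be 0).
Result: proj_W(v) = (21/25, 28/25, 91/25, 63/25).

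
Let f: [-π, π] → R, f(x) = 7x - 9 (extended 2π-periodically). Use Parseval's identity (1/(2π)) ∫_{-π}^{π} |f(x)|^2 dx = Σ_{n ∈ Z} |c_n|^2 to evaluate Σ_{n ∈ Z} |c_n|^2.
Σ |c_n|^2 = 49π^2/3 + 81

Expand and integrate term by term over [-π, π]:
  ∫ (7x)^2 dx = 49·(2π^3/3); ∫ 2·7·(-9)·x dx = 0 (odd integrand); ∫ (-9)^2 dx = 81·2π.
So (1/(2π)) ∫_{-π}^{π} (7x - 9)^2 dx = 49π^2/3 + 81 = 49π^2/3 + 81.
Parseval ⇒ Σ |c_n|^2 = 49π^2/3 + 81.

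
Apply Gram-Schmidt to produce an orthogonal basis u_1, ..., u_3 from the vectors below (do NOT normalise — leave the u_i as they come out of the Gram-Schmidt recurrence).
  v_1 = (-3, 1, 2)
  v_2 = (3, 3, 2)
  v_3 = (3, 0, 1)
Orthogonal basis:
  u_1 = (-3, 1, 2)
  u_2 = (18/7, 22/7, 16/7)
  u_3 = (6/19, -18/19, 18/19)

Apply the Gram-Schmidt recurrence
  u_1 = v_1
  u_i = v_i − Σ_{j<i} ((v_i · u_j) / (u_j · u_j)) · u_j.

Step by step this gives:
  u_1 = (-3, 1, 2)
  u_2 = (18/7, 22/7, 16/7)
  u_3 = (6/19, -18/19, 18/19)

Orthogonality check:
  u_2 · u_1 = 0 (should be 0)
  u_3 · u_1 = 0 (should be 0)
  u_3 · u_2 = 0 (should be 0)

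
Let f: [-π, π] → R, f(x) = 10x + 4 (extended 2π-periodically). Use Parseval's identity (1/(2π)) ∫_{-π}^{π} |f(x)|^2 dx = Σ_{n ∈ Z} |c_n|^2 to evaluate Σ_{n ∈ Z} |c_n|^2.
Σ |c_n|^2 = 100π^2/3 + 16

Expand and integrate term by term over [-π, π]:
  ∫ (10x)^2 dx = 100·(2π^3/3); ∫ 2·10·(4)·x dx = 0 (odd integrand); ∫ 4^2 dx = 16·2π.
So (1/(2π)) ∫_{-π}^{π} (10x + 4)^2 dx = 100π^2/3 + 16 = 100π^2/3 + 16.
Parseval ⇒ Σ |c_n|^2 = 100π^2/3 + 16.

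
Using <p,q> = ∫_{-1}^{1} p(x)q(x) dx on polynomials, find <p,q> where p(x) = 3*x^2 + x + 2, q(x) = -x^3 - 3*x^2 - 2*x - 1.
<p,q> = -46/3

Expand the product: p(x)·q(x) = -3*x^5 - 10*x^4 - 11*x^3 - 11*x^2 - 5*x - 2.
∫_{-1}^{1} of each monomial x^k gives [2/(k+1) if k even, 0 if k odd]. Integrating term-by-term (or equivalently evaluating the antiderivative F(x) = -x^6/2 - 2*x^5 - 11*x^4/4 - 11*x^3/3 - 5*x^2/2 - 2*x at the endpoints):
  F(1) − F(−1) = -161/12 − (23/12) = -46/3.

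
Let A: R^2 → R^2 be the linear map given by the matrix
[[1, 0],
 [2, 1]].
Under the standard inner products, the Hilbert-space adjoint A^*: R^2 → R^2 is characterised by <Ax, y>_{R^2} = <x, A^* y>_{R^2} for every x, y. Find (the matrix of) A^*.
A^* = A^T =
[[1, 2],
 [0, 1]]

For real matrices with standard dot products, the defining identity <Ax, y> = <x, A^* y> gives (Ax)^T y = x^T (A^*) y, i.e. x^T A^T y = x^T (A^*) y. Since this holds for all x, y, we must have A^* = A^T. Therefore
A^* =
[[1, 2],
 [0, 1]].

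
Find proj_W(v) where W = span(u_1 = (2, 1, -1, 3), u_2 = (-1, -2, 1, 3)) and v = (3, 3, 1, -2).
proj_W(v) = (390/209, 522/209, -16/11, -36/19)

Set up U = [u_1 | ... | u_2] ∈ R^(4×2). The projector onto W = col(U) is P = U (U^T U)^(-1) U^T.
Compute U^T U =
  [15, 4]
  [4, 15],
and U^T v = (2, -14).
Solve U^T U · c = U^T v for the coefficients: c = (86/209, -218/209). The projection is proj_W(v) = U c.
Check: (v - proj_W(v)) · u_1 = 0  (should be 0).
Check: (v - proj_W(v)) · u_2 = 0  (should be 0).
Result: proj_W(v) = (390/209, 522/209, -16/11, -36/19).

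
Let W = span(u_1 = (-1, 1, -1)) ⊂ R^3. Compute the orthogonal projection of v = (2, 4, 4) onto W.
proj_W(v) = (2/3, -2/3, 2/3)

Set up U = [u_1 | ... | u_1] ∈ R^(3×1). The projector onto W = col(U) is P = U (U^T U)^(-1) U^T.
Compute U^T U =
  [3],
and U^T v = (-2).
Solve U^T U · c = U^T v for the coefficients: c = (-2/3). The projection is proj_W(v) = U c.
Check: (v - proj_W(v)) · u_1 = 0  (should be 0).
Result: proj_W(v) = (2/3, -2/3, 2/3).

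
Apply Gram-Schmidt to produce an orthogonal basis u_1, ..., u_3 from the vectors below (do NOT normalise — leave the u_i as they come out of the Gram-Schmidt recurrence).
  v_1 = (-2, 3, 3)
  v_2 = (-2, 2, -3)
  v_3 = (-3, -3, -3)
Orthogonal basis:
  u_1 = (-2, 3, 3)
  u_2 = (-21/11, 41/22, -69/22)
  u_3 = (-1125/373, -900/373, 150/373)

Apply the Gram-Schmidt recurrence
  u_1 = v_1
  u_i = v_i − Σ_{j<i} ((v_i · u_j) / (u_j · u_j)) · u_j.

Step by step this gives:
  u_1 = (-2, 3, 3)
  u_2 = (-21/11, 41/22, -69/22)
  u_3 = (-1125/373, -900/373, 150/373)

Orthogonality check:
  u_2 · u_1 = 0 (should be 0)
  u_3 · u_1 = 0 (should be 0)
  u_3 · u_2 = 0 (should be 0)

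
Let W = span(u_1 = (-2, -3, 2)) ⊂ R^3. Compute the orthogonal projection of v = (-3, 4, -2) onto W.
proj_W(v) = (20/17, 30/17, -20/17)

Set up U = [u_1 | ... | u_1] ∈ R^(3×1). The projector onto W = col(U) is P = U (U^T U)^(-1) U^T.
Compute U^T U =
  [17],
and U^T v = (-10).
Solve U^T U · c = U^T v for the coefficients: c = (-10/17). The projection is proj_W(v) = U c.
Check: (v - proj_W(v)) · u_1 = 0  (should be 0).
Result: proj_W(v) = (20/17, 30/17, -20/17).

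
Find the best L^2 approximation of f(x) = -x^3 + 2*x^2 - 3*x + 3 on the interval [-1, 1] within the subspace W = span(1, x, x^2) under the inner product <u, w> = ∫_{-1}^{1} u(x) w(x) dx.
g(x) = 2*x^2 - 18*x/5 + 3

The best approximation g ∈ W is the orthogonal projection of f onto W. Writing g = a_0 + a_1 x + a_2 x^2, the coefficients solve the normal equations G · a = b where
  G_{ij} = <φ_i, φ_j> and b_i = <f, φ_i>, with φ_0 = 1, φ_1 = x, φ_2 = x^2.
G =
  [2, 0, 2/3]
  [0, 2/3, 0]
  [2/3, 0, 2/5],
b = (22/3, -12/5, 14/5).
Solving gives a_0 = 3, a_1 = -18/5, a_2 = 2, so
  g(x) = 2*x^2 - 18*x/5 + 3.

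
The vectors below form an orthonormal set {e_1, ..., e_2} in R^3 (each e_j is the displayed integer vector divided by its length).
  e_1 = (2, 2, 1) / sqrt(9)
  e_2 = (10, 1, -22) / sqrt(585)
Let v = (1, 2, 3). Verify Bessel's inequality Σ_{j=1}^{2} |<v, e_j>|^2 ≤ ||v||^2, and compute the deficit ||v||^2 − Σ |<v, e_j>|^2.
Σ |<v, e_j>|^2 = 909/65; ||v||^2 = 14; deficit = 1/65

Write each e_j = u_j / sqrt(<u_j, u_j>) where u_j is the displayed integer vector. Then <v, e_j> = <v, u_j> / sqrt(<u_j, u_j>), so |<v, e_j>|^2 = <v, u_j>^2 / <u_j, u_j>.
Coefficients: <v, e_1> = 9/sqrt(9), <v, e_2> = -54/sqrt(585).
Square and sum: Σ |<v, e_j>|^2 = 909/65.
Compute ||v||^2 = v·v = 14.
Deficit = 14 − 909/65 = 1/65 ≥ 0, confirming Bessel's inequality. (The deficit equals ||v − Σ <v,e_j> e_j||^2, the squared distance from v to span{e_j}.)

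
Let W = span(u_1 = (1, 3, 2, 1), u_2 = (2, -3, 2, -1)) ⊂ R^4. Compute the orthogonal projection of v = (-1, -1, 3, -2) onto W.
proj_W(v) = (153/127, -297/254, 171/127, -99/254)

Set up U = [u_1 | ... | u_2] ∈ R^(4×2). The projector onto W = col(U) is P = U (U^T U)^(-1) U^T.
Compute U^T U =
  [15, -4]
  [-4, 18],
and U^T v = (0, 9).
Solve U^T U · c = U^T v for the coefficients: c = (18/127, 135/254). The projection is proj_W(v) = U c.
Check: (v - proj_W(v)) · u_1 = 0  (should be 0).
Check: (v - proj_W(v)) · u_2 = 0  (should be 0).
Result: proj_W(v) = (153/127, -297/254, 171/127, -99/254).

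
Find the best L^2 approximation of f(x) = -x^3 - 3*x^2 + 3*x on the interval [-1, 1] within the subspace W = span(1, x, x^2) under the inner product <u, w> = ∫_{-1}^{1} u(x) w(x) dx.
g(x) = -3*x^2 + 12*x/5

The best approximation g ∈ W is the orthogonal projection of f onto W. Writing g = a_0 + a_1 x + a_2 x^2, the coefficients solve the normal equations G · a = b where
  G_{ij} = <φ_i, φ_j> and b_i = <f, φ_i>, with φ_0 = 1, φ_1 = x, φ_2 = x^2.
G =
  [2, 0, 2/3]
  [0, 2/3, 0]
  [2/3, 0, 2/5],
b = (-2, 8/5, -6/5).
Solving gives a_0 = 0, a_1 = 12/5, a_2 = -3, so
  g(x) = -3*x^2 + 12*x/5.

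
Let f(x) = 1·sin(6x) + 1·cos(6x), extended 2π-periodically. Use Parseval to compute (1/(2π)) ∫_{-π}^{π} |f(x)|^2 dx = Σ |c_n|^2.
Σ |c_n|^2 = 1

Expand |f|^2 and use orthogonality of {sin(nx), cos(mx)} on [-π, π]:
  ∫_{-π}^{π} sin(nx)^2 dx = π, ∫ cos(mx)^2 dx = π, and cross terms integrate to 0.
So ∫_{-π}^{π} f(x)^2 dx = 1^2 · π + 1^2 · π = (1 + 1)π.
Divide by 2π: (1 + 1)/2 = 1.
By Parseval, this equals Σ |c_n|^2.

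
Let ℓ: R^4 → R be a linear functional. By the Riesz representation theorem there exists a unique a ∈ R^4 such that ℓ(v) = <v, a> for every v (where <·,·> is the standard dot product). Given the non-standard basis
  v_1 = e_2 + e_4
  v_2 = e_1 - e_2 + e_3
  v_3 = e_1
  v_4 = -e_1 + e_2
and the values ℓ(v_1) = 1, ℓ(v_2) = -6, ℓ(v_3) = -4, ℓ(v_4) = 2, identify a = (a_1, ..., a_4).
a = (-4, -2, -4, 3)

Write a = (a_1, ..., a_4) in the standard basis. For each basis vector v_i, ℓ(v_i) = <v_i, a> is a linear equation in the a_j's. Collect the n equations into a matrix system V a = ℓ, where row i of V is v_i (expressed in the standard basis). Since V is invertible (lower-triangular with 1s on the diagonal, up to permutation), solve by back-substitution:
  V =
[[0, 1, 0, 1],
 [1, -1, 1, 0],
 [1, 0, 0, 0],
 [-1, 1, 0, 0]]
  V a = (1, -6, -4, 2)
Solving gives a = (-4, -2, -4, 3).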